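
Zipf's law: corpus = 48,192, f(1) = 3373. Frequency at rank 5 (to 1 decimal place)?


Zipf's law: f(r) = f(1) / r
f(1) = 3373
f(5) = 3373 / 5
= 674.6 occurrences


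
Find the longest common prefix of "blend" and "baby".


Word 1: "blend"
Word 2: "baby"
Comparing from start:
  Pos 0: 'b' == 'b'
  Pos 1: 'l' != 'a' (stop)
LCP = "b" (length 1)


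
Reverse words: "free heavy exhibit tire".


Original: "free heavy exhibit tire"
Words (1..n): free | heavy | exhibit | tire
Reversed (n..1): tire | exhibit | heavy | free
Result = "tire exhibit heavy free"


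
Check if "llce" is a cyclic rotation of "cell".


Word: "cell", Candidate: "llce"
Method: check if candidate is substring of word+word
"cellcell" contains "llce"? Yes
Is rotation = Yes


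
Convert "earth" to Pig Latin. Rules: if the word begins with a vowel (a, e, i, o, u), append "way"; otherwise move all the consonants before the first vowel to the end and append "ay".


Word: "earth"
Starts with vowel → add 'way'
Pig Latin = "earthway"


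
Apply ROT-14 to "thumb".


Word: "thumb"
Shift: 14
Each letter → (letter + shift) mod 26:
  't' (19) + 14 = 7 → 'h'
  'h' (7) + 14 = 21 → 'v'
  'u' (20) + 14 = 8 → 'i'
  'm' (12) + 14 = 0 → 'a'
  'b' (1) + 14 = 15 → 'p'
Result = "hviap"


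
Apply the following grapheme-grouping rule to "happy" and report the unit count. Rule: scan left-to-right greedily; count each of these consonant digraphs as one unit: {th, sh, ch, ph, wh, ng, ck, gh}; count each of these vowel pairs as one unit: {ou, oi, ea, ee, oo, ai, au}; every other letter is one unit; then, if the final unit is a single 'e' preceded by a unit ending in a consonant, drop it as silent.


Word: "happy" (5 letters)
Left-to-right scan:
  [1] 'h' (letter)
  [2] 'a' (letter)
  [3] 'p' (letter)
  [4] 'p' (letter)
  [5] 'y' (letter)
Units from scan: 5
Sound units = 5 units


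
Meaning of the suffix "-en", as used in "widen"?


Suffix: -en
Example: widen (wide + -en, with a spelling change)
Meaning = to make / become


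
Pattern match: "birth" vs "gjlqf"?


Pattern of "birth": [0, 1, 2, 3, 4]
Pattern of "gjlqf": [0, 1, 2, 3, 4]
Patterns match
Same pattern = Yes


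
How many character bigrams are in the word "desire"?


Word: "desire" (length 6)
Number of 2-grams = length - 2 + 1 = 6 - 2 + 1
= 5


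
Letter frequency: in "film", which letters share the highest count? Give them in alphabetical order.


Word: "film"
Letter counts:
  'f': 1
  'i': 1
  'l': 1
  'm': 1
Maximum count = 1
Most frequent = 'f', 'i', 'l', 'm' (1 time each)


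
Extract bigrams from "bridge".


Word: "bridge" (length 6)
Number of bigrams = 6 - 2 + 1 = 5
  Position 0: "br"
  Position 1: "ri"
  Position 2: "id"
  Position 3: "dg"
  Position 4: "ge"
Bigrams = "br", "ri", "id", "dg", "ge"


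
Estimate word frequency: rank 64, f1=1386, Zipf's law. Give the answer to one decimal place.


Zipf's law: f(r) = f(1) / r
f(1) = 1386
f(64) = 1386 / 64
= 21.7 occurrences


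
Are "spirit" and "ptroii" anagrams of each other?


Word 1: "spirit" → sorted: iiprst
Word 2: "ptroii" → sorted: iioprt
Same letters? iiprst != iioprt
Anagram = No


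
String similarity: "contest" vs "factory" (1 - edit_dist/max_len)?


Word 1: "contest" (length 7)
Word 2: "factory" (length 7)
One optimal edit sequence:
  1. substitute 'c' -> 'f'  (+1)
  2. substitute 'o' -> 'a'  (+1)
  3. substitute 'n' -> 'c'  (+1)
  4. keep 't'
  5. substitute 'e' -> 'o'  (+1)
  6. substitute 's' -> 'r'  (+1)
  7. substitute 't' -> 'y'  (+1)
Edit distance = 6
Max length = max(7, 7) = 7
Similarity = 1 - 6/7
= 0.1429


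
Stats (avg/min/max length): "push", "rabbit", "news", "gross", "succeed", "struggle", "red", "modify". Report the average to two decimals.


Lengths: "push"=4, "rabbit"=6, "news"=4, "gross"=5, "succeed"=7, "struggle"=8, "red"=3, "modify"=6
Sum = 43, Count = 8
Average = 43/8 = 5.38
= avg=5.38, min=3, max=8


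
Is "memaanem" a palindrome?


Word: "memaanem"
Reversed: "menaamem"
Forward == Backward? memaanem != menaamem
Palindrome = No


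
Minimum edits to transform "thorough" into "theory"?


Word 1: "thorough" (length 8)
Word 2: "theory" (length 6)
One optimal edit sequence (insert/delete/substitute each cost 1):
  1. keep 't'
  2. keep 'h'
  3. delete 'o'  (+1)
  4. substitute 'r' -> 'e'  (+1)
  5. keep 'o'
  6. delete 'u'  (+1)
  7. substitute 'g' -> 'r'  (+1)
  8. substitute 'h' -> 'y'  (+1)
Total edit operations: 5
Edit distance = 5


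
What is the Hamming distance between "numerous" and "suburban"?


Comparing character by character (same length = 8):
  Pos 0: 'n' vs 's' !=
  Pos 1: 'u' vs 'u' =
  Pos 2: 'm' vs 'b' !=
  Pos 3: 'e' vs 'u' !=
  Pos 4: 'r' vs 'r' =
  Pos 5: 'o' vs 'b' !=
  Pos 6: 'u' vs 'a' !=
  Pos 7: 's' vs 'n' !=
Hamming distance = 6


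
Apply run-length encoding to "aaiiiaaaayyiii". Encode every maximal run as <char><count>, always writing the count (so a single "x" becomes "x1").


String: "aaiiiaaaayyiii"
Scanning for consecutive runs:
  'a' x 2
  'i' x 3
  'a' x 4
  'y' x 2
  'i' x 3
RLE = "a2i3a4y2i3"


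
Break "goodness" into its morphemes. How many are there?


Word: "goodness"
Morphemes: good | -ness
Each morpheme carries meaning
= 2 morphemes


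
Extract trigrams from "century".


Word: "century" (length 7)
Number of trigrams = 7 - 3 + 1 = 5
  Position 0: "cen"
  Position 1: "ent"
  Position 2: "ntu"
  Position 3: "tur"
  Position 4: "ury"
Trigrams = "cen", "ent", "ntu", "tur", "ury"


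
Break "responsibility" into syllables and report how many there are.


Word: "responsibility"
Syllable breakdown: re-spon-si-bil-i-ty
Counting: 6 parts
= 6 syllables


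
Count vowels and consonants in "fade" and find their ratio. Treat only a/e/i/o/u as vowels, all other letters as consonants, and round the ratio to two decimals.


Word: "fade"
Vowels (a,e,i,o,u): 2
Consonants: 2
Ratio = 2/2
= 1.00


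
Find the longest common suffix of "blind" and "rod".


Word 1: "blind"
Word 2: "rod"
Comparing from end:
  Pos -1: 'd' == 'd'
  Pos -2: 'n' != 'o' (stop)
LCS = "d" (length 1)


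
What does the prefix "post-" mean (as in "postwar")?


Prefix: post-
Example: postwar = post- + war
Meaning = after


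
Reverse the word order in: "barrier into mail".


Original: "barrier into mail"
Words (1..n): barrier | into | mail
Reversed (n..1): mail | into | barrier
Result = "mail into barrier"


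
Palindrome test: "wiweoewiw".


Word: "wiweoewiw"
Reversed: "wiweoewiw"
Forward == Backward? wiweoewiw == wiweoewiw
Palindrome = Yes


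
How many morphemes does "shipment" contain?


Word: "shipment"
Morphemes: ship | -ment
Each morpheme carries meaning
= 2 morphemes


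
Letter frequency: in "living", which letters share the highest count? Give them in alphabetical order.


Word: "living"
Letter counts:
  'g': 1
  'i': 2
  'l': 1
  'n': 1
  'v': 1
Maximum count = 2
Most frequent = 'i' (2 times each)


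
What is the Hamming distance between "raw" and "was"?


Comparing character by character (same length = 3):
  Pos 0: 'r' vs 'w' !=
  Pos 1: 'a' vs 'a' =
  Pos 2: 'w' vs 's' !=
Hamming distance = 2


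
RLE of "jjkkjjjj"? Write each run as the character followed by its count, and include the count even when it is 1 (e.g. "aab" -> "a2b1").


String: "jjkkjjjj"
Scanning for consecutive runs:
  'j' x 2
  'k' x 2
  'j' x 4
RLE = "j2k2j4"


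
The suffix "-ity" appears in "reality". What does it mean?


Suffix: -ity
Example: reality (real + -ity)
Meaning = quality of


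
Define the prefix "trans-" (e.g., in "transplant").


Prefix: trans-
As in: transplant -> trans- + plant
Meaning = across


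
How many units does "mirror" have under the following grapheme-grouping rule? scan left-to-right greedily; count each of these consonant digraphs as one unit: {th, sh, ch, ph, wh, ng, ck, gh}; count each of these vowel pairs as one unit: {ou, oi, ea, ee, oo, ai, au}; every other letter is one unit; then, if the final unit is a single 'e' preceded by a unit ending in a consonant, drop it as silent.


Word: "mirror" (6 letters)
Left-to-right scan:
  (1) 'm' (letter)
  (2) 'i' (letter)
  (3) 'r' (letter)
  (4) 'r' (letter)
  (5) 'o' (letter)
  (6) 'r' (letter)
Units from scan: 6
Sound units = 6 units


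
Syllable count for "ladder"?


Word: "ladder"
Syllable breakdown: lad · der
Counting: 2 parts
= 2 syllables


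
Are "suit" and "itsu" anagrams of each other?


Word 1: "suit" → sorted: istu
Word 2: "itsu" → sorted: istu
Same letters? istu == istu
Anagram = Yes


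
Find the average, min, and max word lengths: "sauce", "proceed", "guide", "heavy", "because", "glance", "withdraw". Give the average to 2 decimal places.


Lengths: "sauce"=5, "proceed"=7, "guide"=5, "heavy"=5, "because"=7, "glance"=6, "withdraw"=8
Sum = 43, Count = 7
Average = 43/7 = 6.14
= avg=6.14, min=5, max=8


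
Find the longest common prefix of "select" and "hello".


Word 1: "select"
Word 2: "hello"
Comparing from start:
  Pos 0: 's' != 'h' (stop)
LCP = "" (length 0)


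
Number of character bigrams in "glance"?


Word: "glance" (length 6)
Number of 2-grams = length - 2 + 1 = 6 - 2 + 1
= 5


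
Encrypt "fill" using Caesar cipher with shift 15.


Word: "fill"
Shift: 15
Each letter → (letter + shift) mod 26:
  'f' (5) + 15 = 20 → 'u'
  'i' (8) + 15 = 23 → 'x'
  'l' (11) + 15 = 0 → 'a'
  'l' (11) + 15 = 0 → 'a'
Result = "uxaa"


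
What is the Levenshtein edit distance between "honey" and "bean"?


Word 1: "honey" (length 5)
Word 2: "bean" (length 4)
One optimal edit sequence (insert/delete/substitute each cost 1):
  1. delete 'h'  (+1)
  2. substitute 'o' -> 'b'  (+1)
  3. substitute 'n' -> 'e'  (+1)
  4. substitute 'e' -> 'a'  (+1)
  5. substitute 'y' -> 'n'  (+1)
Total edit operations: 5
Edit distance = 5


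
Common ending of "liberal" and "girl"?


Word 1: "liberal"
Word 2: "girl"
Comparing from end:
  Pos -1: 'l' == 'l'
  Pos -2: 'a' != 'r' (stop)
LCS = "l" (length 1)


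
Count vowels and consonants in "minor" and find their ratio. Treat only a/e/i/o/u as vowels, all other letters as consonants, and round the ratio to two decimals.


Word: "minor"
Vowels (a,e,i,o,u): 2
Consonants: 3
Ratio = 2/3
= 0.67


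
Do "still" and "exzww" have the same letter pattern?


Pattern of "still": [0, 1, 2, 3, 3]
Pattern of "exzww": [0, 1, 2, 3, 3]
Patterns match
Same pattern = Yes


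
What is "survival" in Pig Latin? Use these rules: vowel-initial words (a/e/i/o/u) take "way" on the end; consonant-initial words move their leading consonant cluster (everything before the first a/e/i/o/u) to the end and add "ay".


Word: "survival"
Starts with consonant(s) → move to end, add 'ay'
Consonant cluster: "s"
Pig Latin = "urvivalsay"


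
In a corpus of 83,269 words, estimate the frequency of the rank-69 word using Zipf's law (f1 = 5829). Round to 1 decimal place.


Zipf's law: f(r) = f(1) / r
f(1) = 5829
f(69) = 5829 / 69
= 84.5 occurrences


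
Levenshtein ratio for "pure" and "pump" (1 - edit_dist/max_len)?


Word 1: "pure" (length 4)
Word 2: "pump" (length 4)
One optimal edit sequence:
  1. keep 'p'
  2. keep 'u'
  3. substitute 'r' -> 'm'  (+1)
  4. substitute 'e' -> 'p'  (+1)
Edit distance = 2
Max length = max(4, 4) = 4
Similarity = 1 - 2/4
= 0.5000


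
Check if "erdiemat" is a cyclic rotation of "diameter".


Word: "diameter", Candidate: "erdiemat"
Method: check if candidate is substring of word+word
"diameterdiameter" contains "erdiemat"? No
Is rotation = No


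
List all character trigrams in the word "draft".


Word: "draft" (length 5)
Number of trigrams = 5 - 3 + 1 = 3
  Position 0: "dra"
  Position 1: "raf"
  Position 2: "aft"
Trigrams = "dra", "raf", "aft"


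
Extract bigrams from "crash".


Word: "crash" (length 5)
Number of bigrams = 5 - 2 + 1 = 4
  Position 0: "cr"
  Position 1: "ra"
  Position 2: "as"
  Position 3: "sh"
Bigrams = "cr", "ra", "as", "sh"


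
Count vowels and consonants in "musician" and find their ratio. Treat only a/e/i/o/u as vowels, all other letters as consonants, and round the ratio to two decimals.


Word: "musician"
Vowels (a,e,i,o,u): 4
Consonants: 4
Ratio = 4/4
= 1.00


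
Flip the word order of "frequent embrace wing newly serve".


Original: "frequent embrace wing newly serve"
Words (1..n): frequent | embrace | wing | newly | serve
Reversed (n..1): serve | newly | wing | embrace | frequent
Result = "serve newly wing embrace frequent"


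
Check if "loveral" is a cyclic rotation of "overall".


Word: "overall", Candidate: "loveral"
Method: check if candidate is substring of word+word
"overalloverall" contains "loveral"? Yes
Is rotation = Yes


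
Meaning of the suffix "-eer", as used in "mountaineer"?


Suffix: -eer
As in: mountaineer -> mountain + -eer
Meaning = one who is concerned with


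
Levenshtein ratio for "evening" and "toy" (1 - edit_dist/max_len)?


Word 1: "evening" (length 7)
Word 2: "toy" (length 3)
One optimal edit sequence:
  1. delete 'e'  (+1)
  2. delete 'v'  (+1)
  3. delete 'e'  (+1)
  4. delete 'n'  (+1)
  5. substitute 'i' -> 't'  (+1)
  6. substitute 'n' -> 'o'  (+1)
  7. substitute 'g' -> 'y'  (+1)
Edit distance = 7
Max length = max(7, 3) = 7
Similarity = 1 - 7/7
= 0.0000


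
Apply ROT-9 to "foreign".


Word: "foreign"
Shift: 9
Each letter → (letter + shift) mod 26:
  'f' (5) + 9 = 14 → 'o'
  'o' (14) + 9 = 23 → 'x'
  'r' (17) + 9 = 0 → 'a'
  'e' (4) + 9 = 13 → 'n'
  'i' (8) + 9 = 17 → 'r'
  'g' (6) + 9 = 15 → 'p'
  'n' (13) + 9 = 22 → 'w'
Result = "oxanrpw"


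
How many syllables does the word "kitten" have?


Word: "kitten"
Syllable breakdown: kit-ten
Counting: 2 parts
= 2 syllables


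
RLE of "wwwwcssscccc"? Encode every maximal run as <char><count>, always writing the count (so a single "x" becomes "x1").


String: "wwwwcssscccc"
Scanning for consecutive runs:
  'w' x 4
  'c' x 1
  's' x 3
  'c' x 4
RLE = "w4c1s3c4"


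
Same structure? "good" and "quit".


Pattern of "good": [0, 1, 1, 2]
Pattern of "quit": [0, 1, 2, 3]
Patterns do not match
Same pattern = No


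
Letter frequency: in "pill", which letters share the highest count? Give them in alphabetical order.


Word: "pill"
Letter counts:
  'i': 1
  'l': 2
  'p': 1
Maximum count = 2
Most frequent = 'l' (2 times each)


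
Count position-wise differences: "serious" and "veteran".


Comparing character by character (same length = 7):
  Pos 0: 's' vs 'v' !=
  Pos 1: 'e' vs 'e' =
  Pos 2: 'r' vs 't' !=
  Pos 3: 'i' vs 'e' !=
  Pos 4: 'o' vs 'r' !=
  Pos 5: 'u' vs 'a' !=
  Pos 6: 's' vs 'n' !=
Hamming distance = 6


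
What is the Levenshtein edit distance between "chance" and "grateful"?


Word 1: "chance" (length 6)
Word 2: "grateful" (length 8)
One optimal edit sequence (insert/delete/substitute each cost 1):
  1. substitute 'c' -> 'g'  (+1)
  2. substitute 'h' -> 'r'  (+1)
  3. keep 'a'
  4. insert 't'  (+1)
  5. insert 'e'  (+1)
  6. substitute 'n' -> 'f'  (+1)
  7. substitute 'c' -> 'u'  (+1)
  8. substitute 'e' -> 'l'  (+1)
Total edit operations: 7
Edit distance = 7


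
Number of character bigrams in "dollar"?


Word: "dollar" (length 6)
Number of 2-grams = length - 2 + 1 = 6 - 2 + 1
= 5


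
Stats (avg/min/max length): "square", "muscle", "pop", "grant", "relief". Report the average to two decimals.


Lengths: "square"=6, "muscle"=6, "pop"=3, "grant"=5, "relief"=6
Sum = 26, Count = 5
Average = 26/5 = 5.20
= avg=5.20, min=3, max=6


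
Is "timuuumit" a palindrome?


Word: "timuuumit"
Reversed: "timuuumit"
Forward == Backward? timuuumit == timuuumit
Palindrome = Yes


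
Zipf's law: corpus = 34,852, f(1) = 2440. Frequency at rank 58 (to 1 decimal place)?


Zipf's law: f(r) = f(1) / r
f(1) = 2440
f(58) = 2440 / 58
= 42.1 occurrences


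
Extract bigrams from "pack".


Word: "pack" (length 4)
Number of bigrams = 4 - 2 + 1 = 3
  Position 0: "pa"
  Position 1: "ac"
  Position 2: "ck"
Bigrams = "pa", "ac", "ck"


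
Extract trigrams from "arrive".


Word: "arrive" (length 6)
Number of trigrams = 6 - 3 + 1 = 4
  Position 0: "arr"
  Position 1: "rri"
  Position 2: "riv"
  Position 3: "ive"
Trigrams = "arr", "rri", "riv", "ive"


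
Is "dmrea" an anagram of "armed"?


Word 1: "armed" → sorted: ademr
Word 2: "dmrea" → sorted: ademr
Same letters? ademr == ademr
Anagram = Yes


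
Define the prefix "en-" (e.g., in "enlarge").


Prefix: en-
Example: enlarge (en- + large)
Meaning = cause to / put into


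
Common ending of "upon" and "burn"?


Word 1: "upon"
Word 2: "burn"
Comparing from end:
  Pos -1: 'n' == 'n'
  Pos -2: 'o' != 'r' (stop)
LCS = "n" (length 1)


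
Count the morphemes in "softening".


Word: "softening"
Morphemes: soft / -en / -ing
Each morpheme carries meaning
= 3 morphemes


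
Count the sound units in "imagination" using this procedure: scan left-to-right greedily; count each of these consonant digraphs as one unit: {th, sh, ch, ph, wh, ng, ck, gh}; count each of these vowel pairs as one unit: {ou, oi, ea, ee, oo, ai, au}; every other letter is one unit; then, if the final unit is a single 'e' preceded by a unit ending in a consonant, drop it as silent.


Word: "imagination" (11 letters)
Left-to-right scan:
  (1) 'i' (letter)
  (2) 'm' (letter)
  (3) 'a' (letter)
  (4) 'g' (letter)
  (5) 'i' (letter)
  (6) 'n' (letter)
  (7) 'a' (letter)
  (8) 't' (letter)
  (9) 'i' (letter)
  (10) 'o' (letter)
  (11) 'n' (letter)
Units from scan: 11
Sound units = 11 units


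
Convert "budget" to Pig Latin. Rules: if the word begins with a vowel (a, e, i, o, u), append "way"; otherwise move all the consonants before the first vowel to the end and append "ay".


Word: "budget"
Starts with consonant(s) → move to end, add 'ay'
Consonant cluster: "b"
Pig Latin = "udgetbay"


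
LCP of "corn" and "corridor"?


Word 1: "corn"
Word 2: "corridor"
Comparing from start:
  Pos 0: 'c' == 'c'
  Pos 1: 'o' == 'o'
  Pos 2: 'r' == 'r'
  Pos 3: 'n' != 'r' (stop)
LCP = "cor" (length 3)


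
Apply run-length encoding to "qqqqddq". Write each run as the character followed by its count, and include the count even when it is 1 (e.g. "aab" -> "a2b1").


String: "qqqqddq"
Scanning for consecutive runs:
  'q' x 4
  'd' x 2
  'q' x 1
RLE = "q4d2q1"


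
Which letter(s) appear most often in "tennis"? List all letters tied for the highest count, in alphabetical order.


Word: "tennis"
Letter counts:
  'e': 1
  'i': 1
  'n': 2
  's': 1
  't': 1
Maximum count = 2
Most frequent = 'n' (2 times each)


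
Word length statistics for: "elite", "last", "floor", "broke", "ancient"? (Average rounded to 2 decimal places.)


Lengths: "elite"=5, "last"=4, "floor"=5, "broke"=5, "ancient"=7
Sum = 26, Count = 5
Average = 26/5 = 5.20
= avg=5.20, min=4, max=7


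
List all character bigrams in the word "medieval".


Word: "medieval" (length 8)
Number of bigrams = 8 - 2 + 1 = 7
  Position 0: "me"
  Position 1: "ed"
  Position 2: "di"
  Position 3: "ie"
  Position 4: "ev"
  Position 5: "va"
  Position 6: "al"
Bigrams = "me", "ed", "di", "ie", "ev", "va", "al"


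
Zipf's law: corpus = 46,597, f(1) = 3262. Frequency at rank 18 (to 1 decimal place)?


Zipf's law: f(r) = f(1) / r
f(1) = 3262
f(18) = 3262 / 18
= 181.2 occurrences


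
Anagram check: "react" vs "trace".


Word 1: "react" → sorted: acert
Word 2: "trace" → sorted: acert
Same letters? acert == acert
Anagram = Yes


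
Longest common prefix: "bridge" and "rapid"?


Word 1: "bridge"
Word 2: "rapid"
Comparing from start:
  Pos 0: 'b' != 'r' (stop)
LCP = "" (length 0)


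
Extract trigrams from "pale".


Word: "pale" (length 4)
Number of trigrams = 4 - 3 + 1 = 2
  Position 0: "pal"
  Position 1: "ale"
Trigrams = "pal", "ale"


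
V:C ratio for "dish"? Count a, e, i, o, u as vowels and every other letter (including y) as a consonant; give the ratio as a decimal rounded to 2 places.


Word: "dish"
Vowels (a,e,i,o,u): 1
Consonants: 3
Ratio = 1/3
= 0.33


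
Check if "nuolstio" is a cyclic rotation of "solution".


Word: "solution", Candidate: "nuolstio"
Method: check if candidate is substring of word+word
"solutionsolution" contains "nuolstio"? No
Is rotation = No


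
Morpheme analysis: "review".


Word: "review"
Morphemes: re- | view
Each morpheme carries meaning
= 2 morphemes


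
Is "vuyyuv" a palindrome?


Word: "vuyyuv"
Reversed: "vuyyuv"
Forward == Backward? vuyyuv == vuyyuv
Palindrome = Yes


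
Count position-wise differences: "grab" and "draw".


Comparing character by character (same length = 4):
  Pos 0: 'g' vs 'd' !=
  Pos 1: 'r' vs 'r' =
  Pos 2: 'a' vs 'a' =
  Pos 3: 'b' vs 'w' !=
Hamming distance = 2


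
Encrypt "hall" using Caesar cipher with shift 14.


Word: "hall"
Shift: 14
Each letter → (letter + shift) mod 26:
  'h' (7) + 14 = 21 → 'v'
  'a' (0) + 14 = 14 → 'o'
  'l' (11) + 14 = 25 → 'z'
  'l' (11) + 14 = 25 → 'z'
Result = "vozz"


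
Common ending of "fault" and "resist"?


Word 1: "fault"
Word 2: "resist"
Comparing from end:
  Pos -1: 't' == 't'
  Pos -2: 'l' != 's' (stop)
LCS = "t" (length 1)


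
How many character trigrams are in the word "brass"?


Word: "brass" (length 5)
Number of 3-grams = length - 3 + 1 = 5 - 3 + 1
= 3


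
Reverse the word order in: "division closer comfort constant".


Original: "division closer comfort constant"
Words (1..n): division | closer | comfort | constant
Reversed (n..1): constant | comfort | closer | division
Result = "constant comfort closer division"


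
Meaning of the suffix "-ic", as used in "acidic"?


Suffix: -ic
Example: acidic (acid + -ic)
Meaning = relating to


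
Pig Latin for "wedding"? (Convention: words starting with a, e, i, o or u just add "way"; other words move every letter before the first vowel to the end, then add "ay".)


Word: "wedding"
Starts with consonant(s) → move to end, add 'ay'
Consonant cluster: "w"
Pig Latin = "eddingway"


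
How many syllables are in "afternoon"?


Word: "afternoon"
Syllable breakdown: af · ter · noon
Counting: 3 parts
= 3 syllables


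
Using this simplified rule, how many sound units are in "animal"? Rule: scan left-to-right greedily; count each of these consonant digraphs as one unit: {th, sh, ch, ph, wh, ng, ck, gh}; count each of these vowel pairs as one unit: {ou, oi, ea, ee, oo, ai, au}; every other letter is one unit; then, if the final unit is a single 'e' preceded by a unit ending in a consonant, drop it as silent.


Word: "animal" (6 letters)
Left-to-right scan:
  (1) 'a' (letter)
  (2) 'n' (letter)
  (3) 'i' (letter)
  (4) 'm' (letter)
  (5) 'a' (letter)
  (6) 'l' (letter)
Units from scan: 6
Sound units = 6 units


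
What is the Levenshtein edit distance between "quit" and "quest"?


Word 1: "quit" (length 4)
Word 2: "quest" (length 5)
One optimal edit sequence (insert/delete/substitute each cost 1):
  1. keep 'q'
  2. keep 'u'
  3. insert 'e'  (+1)
  4. substitute 'i' -> 's'  (+1)
  5. keep 't'
Total edit operations: 2
Edit distance = 2


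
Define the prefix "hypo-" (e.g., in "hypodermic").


Prefix: hypo-
Example: hypodermic (hypo- + dermic)
Meaning = under / below normal


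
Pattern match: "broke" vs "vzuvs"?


Pattern of "broke": [0, 1, 2, 3, 4]
Pattern of "vzuvs": [0, 1, 2, 0, 3]
Patterns do not match
Same pattern = No


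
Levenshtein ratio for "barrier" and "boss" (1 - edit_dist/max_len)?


Word 1: "barrier" (length 7)
Word 2: "boss" (length 4)
One optimal edit sequence:
  1. keep 'b'
  2. delete 'a'  (+1)
  3. delete 'r'  (+1)
  4. delete 'r'  (+1)
  5. substitute 'i' -> 'o'  (+1)
  6. substitute 'e' -> 's'  (+1)
  7. substitute 'r' -> 's'  (+1)
Edit distance = 6
Max length = max(7, 4) = 7
Similarity = 1 - 6/7
= 0.1429


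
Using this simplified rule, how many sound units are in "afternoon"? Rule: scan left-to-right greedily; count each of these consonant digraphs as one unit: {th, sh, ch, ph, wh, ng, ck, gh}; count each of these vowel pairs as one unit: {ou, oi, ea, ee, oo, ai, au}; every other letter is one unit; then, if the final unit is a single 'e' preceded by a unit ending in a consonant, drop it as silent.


Word: "afternoon" (9 letters)
Left-to-right scan:
  (1) 'a' (letter)
  (2) 'f' (letter)
  (3) 't' (letter)
  (4) 'e' (letter)
  (5) 'r' (letter)
  (6) 'n' (letter)
  (7) 'oo' (vowel-pair)
  (8) 'n' (letter)
Units from scan: 8
Sound units = 8 units


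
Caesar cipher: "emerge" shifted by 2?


Word: "emerge"
Shift: 2
Each letter → (letter + shift) mod 26:
  'e' (4) + 2 = 6 → 'g'
  'm' (12) + 2 = 14 → 'o'
  'e' (4) + 2 = 6 → 'g'
  'r' (17) + 2 = 19 → 't'
  'g' (6) + 2 = 8 → 'i'
  'e' (4) + 2 = 6 → 'g'
Result = "gogtig"


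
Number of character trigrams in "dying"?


Word: "dying" (length 5)
Number of 3-grams = length - 3 + 1 = 5 - 3 + 1
= 3


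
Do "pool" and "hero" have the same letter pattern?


Pattern of "pool": [0, 1, 1, 2]
Pattern of "hero": [0, 1, 2, 3]
Patterns do not match
Same pattern = No


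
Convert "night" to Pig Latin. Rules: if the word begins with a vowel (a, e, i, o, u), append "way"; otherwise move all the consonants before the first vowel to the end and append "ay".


Word: "night"
Starts with consonant(s) → move to end, add 'ay'
Consonant cluster: "n"
Pig Latin = "ightnay"


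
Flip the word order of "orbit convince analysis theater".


Original: "orbit convince analysis theater"
Words (1..n): orbit | convince | analysis | theater
Reversed (n..1): theater | analysis | convince | orbit
Result = "theater analysis convince orbit"


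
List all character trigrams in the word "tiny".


Word: "tiny" (length 4)
Number of trigrams = 4 - 3 + 1 = 2
  Position 0: "tin"
  Position 1: "iny"
Trigrams = "tin", "iny"


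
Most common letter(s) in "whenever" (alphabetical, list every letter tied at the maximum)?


Word: "whenever"
Letter counts:
  'e': 3
  'h': 1
  'n': 1
  'r': 1
  'v': 1
  'w': 1
Maximum count = 3
Most frequent = 'e' (3 times each)


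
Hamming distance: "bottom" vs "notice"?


Comparing character by character (same length = 6):
  Pos 0: 'b' vs 'n' !=
  Pos 1: 'o' vs 'o' =
  Pos 2: 't' vs 't' =
  Pos 3: 't' vs 'i' !=
  Pos 4: 'o' vs 'c' !=
  Pos 5: 'm' vs 'e' !=
Hamming distance = 4


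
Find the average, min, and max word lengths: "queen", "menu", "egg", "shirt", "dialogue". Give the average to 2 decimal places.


Lengths: "queen"=5, "menu"=4, "egg"=3, "shirt"=5, "dialogue"=8
Sum = 25, Count = 5
Average = 25/5 = 5.00
= avg=5.00, min=3, max=8


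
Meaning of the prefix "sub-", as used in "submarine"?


Prefix: sub-
Example: submarine = sub- + marine
Meaning = under / below


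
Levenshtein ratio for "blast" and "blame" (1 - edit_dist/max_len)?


Word 1: "blast" (length 5)
Word 2: "blame" (length 5)
One optimal edit sequence:
  1. keep 'b'
  2. keep 'l'
  3. keep 'a'
  4. substitute 's' -> 'm'  (+1)
  5. substitute 't' -> 'e'  (+1)
Edit distance = 2
Max length = max(5, 5) = 5
Similarity = 1 - 2/5
= 0.6000


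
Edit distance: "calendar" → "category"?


Word 1: "calendar" (length 8)
Word 2: "category" (length 8)
One optimal edit sequence (insert/delete/substitute each cost 1):
  1. keep 'c'
  2. keep 'a'
  3. substitute 'l' -> 't'  (+1)
  4. keep 'e'
  5. substitute 'n' -> 'g'  (+1)
  6. substitute 'd' -> 'o'  (+1)
  7. substitute 'a' -> 'r'  (+1)
  8. substitute 'r' -> 'y'  (+1)
Total edit operations: 5
Edit distance = 5


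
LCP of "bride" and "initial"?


Word 1: "bride"
Word 2: "initial"
Comparing from start:
  Pos 0: 'b' != 'i' (stop)
LCP = "" (length 0)


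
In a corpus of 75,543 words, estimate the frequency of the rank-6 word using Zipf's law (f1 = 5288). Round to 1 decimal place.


Zipf's law: f(r) = f(1) / r
f(1) = 5288
f(6) = 5288 / 6
= 881.3 occurrences


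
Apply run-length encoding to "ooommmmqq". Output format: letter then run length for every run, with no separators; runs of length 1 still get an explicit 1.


String: "ooommmmqq"
Scanning for consecutive runs:
  'o' x 3
  'm' x 4
  'q' x 2
RLE = "o3m4q2"


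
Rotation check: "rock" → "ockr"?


Word: "rock", Candidate: "ockr"
Method: check if candidate is substring of word+word
"rockrock" contains "ockr"? Yes
Is rotation = Yes


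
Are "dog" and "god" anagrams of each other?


Word 1: "dog" → sorted: dgo
Word 2: "god" → sorted: dgo
Same letters? dgo == dgo
Anagram = Yes


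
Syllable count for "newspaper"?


Word: "newspaper"
Syllable breakdown: news / pa / per
Counting: 3 parts
= 3 syllables


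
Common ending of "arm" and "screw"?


Word 1: "arm"
Word 2: "screw"
Comparing from end:
  Pos -1: 'm' != 'w' (stop)
LCS = "" (length 0)


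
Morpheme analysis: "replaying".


Word: "replaying"
Morphemes: re- / play / -ing
Each morpheme carries meaning
= 3 morphemes


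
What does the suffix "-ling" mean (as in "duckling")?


Suffix: -ling
Example: duckling = duck + -ling
Meaning = small / young


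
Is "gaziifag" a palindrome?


Word: "gaziifag"
Reversed: "gafiizag"
Forward == Backward? gaziifag != gafiizag
Palindrome = No


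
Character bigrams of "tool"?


Word: "tool" (length 4)
Number of bigrams = 4 - 2 + 1 = 3
  Position 0: "to"
  Position 1: "oo"
  Position 2: "ol"
Bigrams = "to", "oo", "ol"


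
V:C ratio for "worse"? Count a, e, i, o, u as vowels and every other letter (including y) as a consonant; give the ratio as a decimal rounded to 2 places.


Word: "worse"
Vowels (a,e,i,o,u): 2
Consonants: 3
Ratio = 2/3
= 0.67


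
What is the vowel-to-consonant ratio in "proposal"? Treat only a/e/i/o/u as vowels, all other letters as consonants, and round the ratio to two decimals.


Word: "proposal"
Vowels (a,e,i,o,u): 3
Consonants: 5
Ratio = 3/5
= 0.60


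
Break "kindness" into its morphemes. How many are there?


Word: "kindness"
Morphemes: kind | -ness
Each morpheme carries meaning
= 2 morphemes


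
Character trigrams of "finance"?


Word: "finance" (length 7)
Number of trigrams = 7 - 3 + 1 = 5
  Position 0: "fin"
  Position 1: "ina"
  Position 2: "nan"
  Position 3: "anc"
  Position 4: "nce"
Trigrams = "fin", "ina", "nan", "anc", "nce"


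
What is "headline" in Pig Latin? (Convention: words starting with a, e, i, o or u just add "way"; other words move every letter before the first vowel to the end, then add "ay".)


Word: "headline"
Starts with consonant(s) → move to end, add 'ay'
Consonant cluster: "h"
Pig Latin = "eadlinehay"


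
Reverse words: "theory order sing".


Original: "theory order sing"
Words (1..n): theory | order | sing
Reversed (n..1): sing | order | theory
Result = "sing order theory"


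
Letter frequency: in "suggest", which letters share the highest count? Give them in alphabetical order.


Word: "suggest"
Letter counts:
  'e': 1
  'g': 2
  's': 2
  't': 1
  'u': 1
Maximum count = 2
Most frequent = 'g', 's' (2 times each)


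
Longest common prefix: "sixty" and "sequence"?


Word 1: "sixty"
Word 2: "sequence"
Comparing from start:
  Pos 0: 's' == 's'
  Pos 1: 'i' != 'e' (stop)
LCP = "s" (length 1)


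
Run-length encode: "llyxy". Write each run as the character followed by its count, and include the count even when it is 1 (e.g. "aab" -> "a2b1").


String: "llyxy"
Scanning for consecutive runs:
  'l' x 2
  'y' x 1
  'x' x 1
  'y' x 1
RLE = "l2y1x1y1"


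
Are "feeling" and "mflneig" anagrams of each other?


Word 1: "feeling" → sorted: eefgiln
Word 2: "mflneig" → sorted: efgilmn
Same letters? eefgiln != efgilmn
Anagram = No


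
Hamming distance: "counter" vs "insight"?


Comparing character by character (same length = 7):
  Pos 0: 'c' vs 'i' !=
  Pos 1: 'o' vs 'n' !=
  Pos 2: 'u' vs 's' !=
  Pos 3: 'n' vs 'i' !=
  Pos 4: 't' vs 'g' !=
  Pos 5: 'e' vs 'h' !=
  Pos 6: 'r' vs 't' !=
Hamming distance = 7


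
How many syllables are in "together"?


Word: "together"
Syllable breakdown: to-geth-er
Counting: 3 parts
= 3 syllables


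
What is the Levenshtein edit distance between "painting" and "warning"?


Word 1: "painting" (length 8)
Word 2: "warning" (length 7)
One optimal edit sequence (insert/delete/substitute each cost 1):
  1. substitute 'p' -> 'w'  (+1)
  2. keep 'a'
  3. substitute 'i' -> 'r'  (+1)
  4. keep 'n'
  5. delete 't'  (+1)
  6. keep 'i'
  7. keep 'n'
  8. keep 'g'
Total edit operations: 3
Edit distance = 3


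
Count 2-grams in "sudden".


Word: "sudden" (length 6)
Number of 2-grams = length - 2 + 1 = 6 - 2 + 1
= 5


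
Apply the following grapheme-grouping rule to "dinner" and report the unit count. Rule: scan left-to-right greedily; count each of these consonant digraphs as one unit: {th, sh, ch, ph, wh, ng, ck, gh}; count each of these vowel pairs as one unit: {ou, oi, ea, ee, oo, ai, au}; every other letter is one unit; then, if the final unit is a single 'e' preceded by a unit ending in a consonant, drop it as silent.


Word: "dinner" (6 letters)
Left-to-right scan:
  (1) 'd' (letter)
  (2) 'i' (letter)
  (3) 'n' (letter)
  (4) 'n' (letter)
  (5) 'e' (letter)
  (6) 'r' (letter)
Units from scan: 6
Sound units = 6 units


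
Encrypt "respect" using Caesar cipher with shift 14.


Word: "respect"
Shift: 14
Each letter → (letter + shift) mod 26:
  'r' (17) + 14 = 5 → 'f'
  'e' (4) + 14 = 18 → 's'
  's' (18) + 14 = 6 → 'g'
  'p' (15) + 14 = 3 → 'd'
  'e' (4) + 14 = 18 → 's'
  'c' (2) + 14 = 16 → 'q'
  't' (19) + 14 = 7 → 'h'
Result = "fsgdsqh"


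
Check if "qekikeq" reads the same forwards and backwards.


Word: "qekikeq"
Reversed: "qekikeq"
Forward == Backward? qekikeq == qekikeq
Palindrome = Yes


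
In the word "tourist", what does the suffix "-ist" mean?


Suffix: -ist
As in: tourist -> tour + -ist
Meaning = one who practices


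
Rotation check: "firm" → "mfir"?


Word: "firm", Candidate: "mfir"
Method: check if candidate is substring of word+word
"firmfirm" contains "mfir"? Yes
Is rotation = Yes


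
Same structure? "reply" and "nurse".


Pattern of "reply": [0, 1, 2, 3, 4]
Pattern of "nurse": [0, 1, 2, 3, 4]
Patterns match
Same pattern = Yes


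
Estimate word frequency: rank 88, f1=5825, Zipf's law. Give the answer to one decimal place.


Zipf's law: f(r) = f(1) / r
f(1) = 5825
f(88) = 5825 / 88
= 66.2 occurrences


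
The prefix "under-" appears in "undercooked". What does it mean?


Prefix: under-
Example: undercooked (under- + cooked)
Meaning = insufficient


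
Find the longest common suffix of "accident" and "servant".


Word 1: "accident"
Word 2: "servant"
Comparing from end:
  Pos -1: 't' == 't'
  Pos -2: 'n' == 'n'
  Pos -3: 'e' != 'a' (stop)
LCS = "nt" (length 2)


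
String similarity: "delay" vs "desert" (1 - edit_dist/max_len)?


Word 1: "delay" (length 5)
Word 2: "desert" (length 6)
One optimal edit sequence:
  1. keep 'd'
  2. keep 'e'
  3. insert 's'  (+1)
  4. substitute 'l' -> 'e'  (+1)
  5. substitute 'a' -> 'r'  (+1)
  6. substitute 'y' -> 't'  (+1)
Edit distance = 4
Max length = max(5, 6) = 6
Similarity = 1 - 4/6
= 0.3333


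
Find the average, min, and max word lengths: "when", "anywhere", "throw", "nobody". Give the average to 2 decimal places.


Lengths: "when"=4, "anywhere"=8, "throw"=5, "nobody"=6
Sum = 23, Count = 4
Average = 23/4 = 5.75
= avg=5.75, min=4, max=8


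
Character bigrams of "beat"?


Word: "beat" (length 4)
Number of bigrams = 4 - 2 + 1 = 3
  Position 0: "be"
  Position 1: "ea"
  Position 2: "at"
Bigrams = "be", "ea", "at"


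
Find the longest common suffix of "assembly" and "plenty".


Word 1: "assembly"
Word 2: "plenty"
Comparing from end:
  Pos -1: 'y' == 'y'
  Pos -2: 'l' != 't' (stop)
LCS = "y" (length 1)


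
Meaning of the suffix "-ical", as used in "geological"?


Suffix: -ical
Example: geological (geology + -ical, with a spelling change)
Meaning = relating to


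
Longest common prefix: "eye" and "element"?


Word 1: "eye"
Word 2: "element"
Comparing from start:
  Pos 0: 'e' == 'e'
  Pos 1: 'y' != 'l' (stop)
LCP = "e" (length 1)


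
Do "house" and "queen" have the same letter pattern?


Pattern of "house": [0, 1, 2, 3, 4]
Pattern of "queen": [0, 1, 2, 2, 3]
Patterns do not match
Same pattern = No


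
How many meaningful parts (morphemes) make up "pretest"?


Word: "pretest"
Morphemes: pre- / test
Each morpheme carries meaning
= 2 morphemes


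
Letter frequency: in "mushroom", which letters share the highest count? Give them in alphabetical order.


Word: "mushroom"
Letter counts:
  'h': 1
  'm': 2
  'o': 2
  'r': 1
  's': 1
  'u': 1
Maximum count = 2
Most frequent = 'm', 'o' (2 times each)


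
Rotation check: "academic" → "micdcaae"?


Word: "academic", Candidate: "micdcaae"
Method: check if candidate is substring of word+word
"academicacademic" contains "micdcaae"? No
Is rotation = No


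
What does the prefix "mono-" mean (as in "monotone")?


Prefix: mono-
As in: monotone -> mono- + tone
Meaning = one


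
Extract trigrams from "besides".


Word: "besides" (length 7)
Number of trigrams = 7 - 3 + 1 = 5
  Position 0: "bes"
  Position 1: "esi"
  Position 2: "sid"
  Position 3: "ide"
  Position 4: "des"
Trigrams = "bes", "esi", "sid", "ide", "des"


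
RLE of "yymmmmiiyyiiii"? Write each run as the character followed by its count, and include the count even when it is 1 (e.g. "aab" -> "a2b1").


String: "yymmmmiiyyiiii"
Scanning for consecutive runs:
  'y' x 2
  'm' x 4
  'i' x 2
  'y' x 2
  'i' x 4
RLE = "y2m4i2y2i4"


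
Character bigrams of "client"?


Word: "client" (length 6)
Number of bigrams = 6 - 2 + 1 = 5
  Position 0: "cl"
  Position 1: "li"
  Position 2: "ie"
  Position 3: "en"
  Position 4: "nt"
Bigrams = "cl", "li", "ie", "en", "nt"


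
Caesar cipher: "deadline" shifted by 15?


Word: "deadline"
Shift: 15
Each letter → (letter + shift) mod 26:
  'd' (3) + 15 = 18 → 's'
  'e' (4) + 15 = 19 → 't'
  'a' (0) + 15 = 15 → 'p'
  'd' (3) + 15 = 18 → 's'
  'l' (11) + 15 = 0 → 'a'
  'i' (8) + 15 = 23 → 'x'
  'n' (13) + 15 = 2 → 'c'
  'e' (4) + 15 = 19 → 't'
Result = "stpsaxct"


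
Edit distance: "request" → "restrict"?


Word 1: "request" (length 7)
Word 2: "restrict" (length 8)
One optimal edit sequence (insert/delete/substitute each cost 1):
  1. keep 'r'
  2. keep 'e'
  3. insert 's'  (+1)
  4. substitute 'q' -> 't'  (+1)
  5. substitute 'u' -> 'r'  (+1)
  6. substitute 'e' -> 'i'  (+1)
  7. substitute 's' -> 'c'  (+1)
  8. keep 't'
Total edit operations: 5
Edit distance = 5


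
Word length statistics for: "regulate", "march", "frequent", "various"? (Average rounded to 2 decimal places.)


Lengths: "regulate"=8, "march"=5, "frequent"=8, "various"=7
Sum = 28, Count = 4
Average = 28/4 = 7.00
= avg=7.00, min=5, max=8


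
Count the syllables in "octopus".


Word: "octopus"
Syllable breakdown: oc · to · pus
Counting: 3 parts
= 3 syllables


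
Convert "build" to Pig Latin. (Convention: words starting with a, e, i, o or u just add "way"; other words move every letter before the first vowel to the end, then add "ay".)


Word: "build"
Starts with consonant(s) → move to end, add 'ay'
Consonant cluster: "b"
Pig Latin = "uildbay"


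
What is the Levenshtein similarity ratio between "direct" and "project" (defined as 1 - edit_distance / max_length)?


Word 1: "direct" (length 6)
Word 2: "project" (length 7)
One optimal edit sequence:
  1. insert 'p'  (+1)
  2. substitute 'd' -> 'r'  (+1)
  3. substitute 'i' -> 'o'  (+1)
  4. substitute 'r' -> 'j'  (+1)
  5. keep 'e'
  6. keep 'c'
  7. keep 't'
Edit distance = 4
Max length = max(6, 7) = 7
Similarity = 1 - 4/7
= 0.4286
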